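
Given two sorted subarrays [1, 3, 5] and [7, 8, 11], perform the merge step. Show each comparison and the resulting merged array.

Merging process:

Compare 1 vs 7: take 1 from left. Merged: [1]
Compare 3 vs 7: take 3 from left. Merged: [1, 3]
Compare 5 vs 7: take 5 from left. Merged: [1, 3, 5]
Append remaining from right: [7, 8, 11]. Merged: [1, 3, 5, 7, 8, 11]

Final merged array: [1, 3, 5, 7, 8, 11]
Total comparisons: 3

The merged array is [1, 3, 5, 7, 8, 11], requiring 3 comparisons. The merge step runs in O(n) time where n is the total number of elements.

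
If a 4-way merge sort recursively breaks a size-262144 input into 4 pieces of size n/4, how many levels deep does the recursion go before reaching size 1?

For divide and conquer with division factor 4:

Problem sizes at each level:
Level 0: 262144
Level 1: 65536
Level 2: 16384
Level 3: 4096
Level 4: 1024
Level 5: 256
Level 6: 64
Level 7: 16
Level 8: 4
Level 9: 1

The root is level 0 and the size-1 base case is level 9 (the tree spans levels 0 through 9, i.e. 10 levels counting the root), so the depth is the number of divisions: log_4(262144) = 9

The recursion tree depth is log_4(262144) = 9. At each level, the problem size is divided by 4, so it takes 9 divisions to reduce to a base case of size 1. The algorithm makes 4 recursive calls at each level.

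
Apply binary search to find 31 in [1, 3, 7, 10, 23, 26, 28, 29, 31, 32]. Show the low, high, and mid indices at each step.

Binary search for 31 in [1, 3, 7, 10, 23, 26, 28, 29, 31, 32]:

lo=0, hi=9, mid=4, arr[mid]=23 -> 23 < 31, search right half
lo=5, hi=9, mid=7, arr[mid]=29 -> 29 < 31, search right half
lo=8, hi=9, mid=8, arr[mid]=31 -> Found target at index 8!

Binary search finds 31 at index 8 after 3 comparisons. The search repeatedly halves the search space by comparing with the middle element.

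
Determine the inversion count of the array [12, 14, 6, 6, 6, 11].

Finding inversions in [12, 14, 6, 6, 6, 11]:

(0, 2): arr[0]=12 > arr[2]=6
(0, 3): arr[0]=12 > arr[3]=6
(0, 4): arr[0]=12 > arr[4]=6
(0, 5): arr[0]=12 > arr[5]=11
(1, 2): arr[1]=14 > arr[2]=6
(1, 3): arr[1]=14 > arr[3]=6
(1, 4): arr[1]=14 > arr[4]=6
(1, 5): arr[1]=14 > arr[5]=11

Total inversions: 8

The array has 8 inversion(s): (0,2), (0,3), (0,4), (0,5), (1,2), (1,3), (1,4), (1,5). Each pair (i,j) satisfies i < j and arr[i] > arr[j].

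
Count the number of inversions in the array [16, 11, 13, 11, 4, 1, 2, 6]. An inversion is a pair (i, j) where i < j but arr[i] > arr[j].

Finding inversions in [16, 11, 13, 11, 4, 1, 2, 6]:

(0, 1): arr[0]=16 > arr[1]=11
(0, 2): arr[0]=16 > arr[2]=13
(0, 3): arr[0]=16 > arr[3]=11
(0, 4): arr[0]=16 > arr[4]=4
(0, 5): arr[0]=16 > arr[5]=1
(0, 6): arr[0]=16 > arr[6]=2
(0, 7): arr[0]=16 > arr[7]=6
(1, 4): arr[1]=11 > arr[4]=4
(1, 5): arr[1]=11 > arr[5]=1
(1, 6): arr[1]=11 > arr[6]=2
(1, 7): arr[1]=11 > arr[7]=6
(2, 3): arr[2]=13 > arr[3]=11
(2, 4): arr[2]=13 > arr[4]=4
(2, 5): arr[2]=13 > arr[5]=1
(2, 6): arr[2]=13 > arr[6]=2
(2, 7): arr[2]=13 > arr[7]=6
(3, 4): arr[3]=11 > arr[4]=4
(3, 5): arr[3]=11 > arr[5]=1
(3, 6): arr[3]=11 > arr[6]=2
(3, 7): arr[3]=11 > arr[7]=6
(4, 5): arr[4]=4 > arr[5]=1
(4, 6): arr[4]=4 > arr[6]=2

Total inversions: 22

The array has 22 inversion(s): (0,1), (0,2), (0,3), (0,4), (0,5), (0,6), (0,7), (1,4), (1,5), (1,6), (1,7), (2,3), (2,4), (2,5), (2,6), (2,7), (3,4), (3,5), (3,6), (3,7), (4,5), (4,6). Each pair (i,j) satisfies i < j and arr[i] > arr[j].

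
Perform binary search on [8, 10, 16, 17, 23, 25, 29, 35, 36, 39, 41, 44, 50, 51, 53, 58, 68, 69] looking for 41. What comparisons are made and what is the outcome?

Binary search for 41 in [8, 10, 16, 17, 23, 25, 29, 35, 36, 39, 41, 44, 50, 51, 53, 58, 68, 69]:

lo=0, hi=17, mid=8, arr[mid]=36 -> 36 < 41, search right half
lo=9, hi=17, mid=13, arr[mid]=51 -> 51 > 41, search left half
lo=9, hi=12, mid=10, arr[mid]=41 -> Found target at index 10!

Binary search finds 41 at index 10 after 3 comparisons. The search repeatedly halves the search space by comparing with the middle element.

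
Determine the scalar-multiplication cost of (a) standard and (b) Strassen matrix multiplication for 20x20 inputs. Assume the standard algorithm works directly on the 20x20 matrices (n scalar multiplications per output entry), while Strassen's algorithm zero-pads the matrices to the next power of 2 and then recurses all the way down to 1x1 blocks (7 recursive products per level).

Matrix multiplication for 20x20 matrices:

Strassen's algorithm requires power-of-2 dimensions. Pad 20x20 to 32x32 (next power of 2).

Standard algorithm: 20^3 = 8000 multiplications
Strassen's algorithm: 7^(log2(32)) = 7^5 = 16807 multiplications
Difference: 8000 - 16807 = -8807 (Strassen uses MORE here due to padding overhead — for small or just-over-power-of-2 n, padding can outweigh the per-level savings)

Standard: 8000 multiplications (20^3). Strassen: 16807 multiplications (7^5, after padding to 32x32). Strassen reduces 8 recursive multiplications to 7 at each level.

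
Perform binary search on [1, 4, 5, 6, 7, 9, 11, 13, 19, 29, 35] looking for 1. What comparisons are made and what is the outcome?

Binary search for 1 in [1, 4, 5, 6, 7, 9, 11, 13, 19, 29, 35]:

lo=0, hi=10, mid=5, arr[mid]=9 -> 9 > 1, search left half
lo=0, hi=4, mid=2, arr[mid]=5 -> 5 > 1, search left half
lo=0, hi=1, mid=0, arr[mid]=1 -> Found target at index 0!

Binary search finds 1 at index 0 after 3 comparisons. The search repeatedly halves the search space by comparing with the middle element.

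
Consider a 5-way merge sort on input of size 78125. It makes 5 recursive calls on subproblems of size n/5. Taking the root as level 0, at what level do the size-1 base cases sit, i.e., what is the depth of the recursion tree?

For divide and conquer with division factor 5:

Problem sizes at each level:
Level 0: 78125
Level 1: 15625
Level 2: 3125
Level 3: 625
Level 4: 125
Level 5: 25
Level 6: 5
Level 7: 1

The root is level 0 and the size-1 base case is level 7 (the tree spans levels 0 through 7, i.e. 8 levels counting the root), so the depth is the number of divisions: log_5(78125) = 7

The recursion tree depth is log_5(78125) = 7. At each level, the problem size is divided by 5, so it takes 7 divisions to reduce to a base case of size 1. The algorithm makes 5 recursive calls at each level.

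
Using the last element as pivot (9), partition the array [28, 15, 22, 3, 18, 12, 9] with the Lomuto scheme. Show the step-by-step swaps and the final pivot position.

Lomuto partition with pivot = 9:

Initial array: [28, 15, 22, 3, 18, 12, 9]

arr[0]=28 > 9: no swap
arr[1]=15 > 9: no swap
arr[2]=22 > 9: no swap
arr[3]=3 <= 9: swap with position 0, array becomes [3, 15, 22, 28, 18, 12, 9]
arr[4]=18 > 9: no swap
arr[5]=12 > 9: no swap

Place pivot at position 1: [3, 9, 22, 28, 18, 12, 15]
Pivot position: 1

After partitioning with pivot 9, the array becomes [3, 9, 22, 28, 18, 12, 15]. The pivot is placed at index 1. All elements to the left of the pivot are <= 9, and all elements to the right are > 9.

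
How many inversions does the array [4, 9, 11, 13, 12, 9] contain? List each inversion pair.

Finding inversions in [4, 9, 11, 13, 12, 9]:

(2, 5): arr[2]=11 > arr[5]=9
(3, 4): arr[3]=13 > arr[4]=12
(3, 5): arr[3]=13 > arr[5]=9
(4, 5): arr[4]=12 > arr[5]=9

Total inversions: 4

The array has 4 inversion(s): (2,5), (3,4), (3,5), (4,5). Each pair (i,j) satisfies i < j and arr[i] > arr[j].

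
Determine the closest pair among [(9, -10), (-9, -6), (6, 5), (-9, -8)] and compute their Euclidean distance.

Computing all pairwise distances among 4 points:

d((9, -10), (-9, -6)) = 18.4391
d((9, -10), (6, 5)) = 15.2971
d((9, -10), (-9, -8)) = 18.1108
d((-9, -6), (6, 5)) = 18.6011
d((-9, -6), (-9, -8)) = 2.0 <-- minimum
d((6, 5), (-9, -8)) = 19.8494

Closest pair: (-9, -6) and (-9, -8) with distance 2.0

The closest pair is (-9, -6) and (-9, -8) with Euclidean distance 2.0. For 4 points, brute-force pairwise comparison is shown above. For large n, the divide-and-conquer algorithm (sort by x, recurse on halves, check the dividing strip) achieves O(n log n).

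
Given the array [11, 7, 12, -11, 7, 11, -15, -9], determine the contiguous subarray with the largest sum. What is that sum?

Using Kadane's algorithm on [11, 7, 12, -11, 7, 11, -15, -9]:

Scanning through the array:
Position 1 (value 7): max_ending_here = 18, max_so_far = 18
Position 2 (value 12): max_ending_here = 30, max_so_far = 30
Position 3 (value -11): max_ending_here = 19, max_so_far = 30
Position 4 (value 7): max_ending_here = 26, max_so_far = 30
Position 5 (value 11): max_ending_here = 37, max_so_far = 37
Position 6 (value -15): max_ending_here = 22, max_so_far = 37
Position 7 (value -9): max_ending_here = 13, max_so_far = 37

Maximum subarray: [11, 7, 12, -11, 7, 11]
Maximum sum: 37

The maximum subarray is [11, 7, 12, -11, 7, 11] with sum 37. This subarray runs from index 0 to index 5.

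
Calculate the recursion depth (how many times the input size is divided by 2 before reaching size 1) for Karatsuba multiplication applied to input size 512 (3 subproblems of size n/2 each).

For divide and conquer with division factor 2:

Problem sizes at each level:
Level 0: 512
Level 1: 256
Level 2: 128
Level 3: 64
Level 4: 32
Level 5: 16
Level 6: 8
Level 7: 4
Level 8: 2
Level 9: 1

The root is level 0 and the size-1 base case is level 9 (the tree spans levels 0 through 9, i.e. 10 levels counting the root), so the depth is the number of divisions: log_2(512) = 9

The recursion tree depth is log_2(512) = 9. At each level, the problem size is divided by 2, so it takes 9 divisions to reduce to a base case of size 1. The algorithm makes 3 recursive calls at each level.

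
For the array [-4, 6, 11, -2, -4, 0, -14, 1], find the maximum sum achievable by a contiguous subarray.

Using Kadane's algorithm on [-4, 6, 11, -2, -4, 0, -14, 1]:

Scanning through the array:
Position 1 (value 6): max_ending_here = 6, max_so_far = 6
Position 2 (value 11): max_ending_here = 17, max_so_far = 17
Position 3 (value -2): max_ending_here = 15, max_so_far = 17
Position 4 (value -4): max_ending_here = 11, max_so_far = 17
Position 5 (value 0): max_ending_here = 11, max_so_far = 17
Position 6 (value -14): max_ending_here = -3, max_so_far = 17
Position 7 (value 1): max_ending_here = 1, max_so_far = 17

Maximum subarray: [6, 11]
Maximum sum: 17

The maximum subarray is [6, 11] with sum 17. This subarray runs from index 1 to index 2.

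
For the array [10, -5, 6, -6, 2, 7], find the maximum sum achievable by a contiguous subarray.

Using Kadane's algorithm on [10, -5, 6, -6, 2, 7]:

Scanning through the array:
Position 1 (value -5): max_ending_here = 5, max_so_far = 10
Position 2 (value 6): max_ending_here = 11, max_so_far = 11
Position 3 (value -6): max_ending_here = 5, max_so_far = 11
Position 4 (value 2): max_ending_here = 7, max_so_far = 11
Position 5 (value 7): max_ending_here = 14, max_so_far = 14

Maximum subarray: [10, -5, 6, -6, 2, 7]
Maximum sum: 14

The maximum subarray is [10, -5, 6, -6, 2, 7] with sum 14. This subarray runs from index 0 to index 5.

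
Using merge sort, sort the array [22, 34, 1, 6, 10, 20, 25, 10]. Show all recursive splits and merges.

Merge sort trace:

Split: [22, 34, 1, 6, 10, 20, 25, 10] -> [22, 34, 1, 6] and [10, 20, 25, 10]
  Split: [22, 34, 1, 6] -> [22, 34] and [1, 6]
    Split: [22, 34] -> [22] and [34]
    Merge: [22] + [34] -> [22, 34]
    Split: [1, 6] -> [1] and [6]
    Merge: [1] + [6] -> [1, 6]
  Merge: [22, 34] + [1, 6] -> [1, 6, 22, 34]
  Split: [10, 20, 25, 10] -> [10, 20] and [25, 10]
    Split: [10, 20] -> [10] and [20]
    Merge: [10] + [20] -> [10, 20]
    Split: [25, 10] -> [25] and [10]
    Merge: [25] + [10] -> [10, 25]
  Merge: [10, 20] + [10, 25] -> [10, 10, 20, 25]
Merge: [1, 6, 22, 34] + [10, 10, 20, 25] -> [1, 6, 10, 10, 20, 22, 25, 34]

Final sorted array: [1, 6, 10, 10, 20, 22, 25, 34]

The merge sort proceeds by recursively splitting the array and merging sorted halves.
After all merges, the sorted array is [1, 6, 10, 10, 20, 22, 25, 34].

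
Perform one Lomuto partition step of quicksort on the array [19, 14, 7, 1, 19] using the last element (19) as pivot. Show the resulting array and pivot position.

Lomuto partition with pivot = 19:

Initial array: [19, 14, 7, 1, 19]

arr[0]=19 <= 19: swap with position 0, array becomes [19, 14, 7, 1, 19]
arr[1]=14 <= 19: swap with position 1, array becomes [19, 14, 7, 1, 19]
arr[2]=7 <= 19: swap with position 2, array becomes [19, 14, 7, 1, 19]
arr[3]=1 <= 19: swap with position 3, array becomes [19, 14, 7, 1, 19]

Place pivot at position 4: [19, 14, 7, 1, 19]
Pivot position: 4

After partitioning with pivot 19, the array becomes [19, 14, 7, 1, 19]. The pivot is placed at index 4. All elements to the left of the pivot are <= 19, and all elements to the right are > 19.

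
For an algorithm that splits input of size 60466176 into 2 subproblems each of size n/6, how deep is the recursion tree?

For divide and conquer with division factor 6:

Problem sizes at each level:
Level 0: 60466176
Level 1: 10077696
Level 2: 1679616
Level 3: 279936
Level 4: 46656
Level 5: 7776
Level 6: 1296
Level 7: 216
Level 8: 36
Level 9: 6
Level 10: 1

The root is level 0 and the size-1 base case is level 10 (the tree spans levels 0 through 10, i.e. 11 levels counting the root), so the depth is the number of divisions: log_6(60466176) = 10

The recursion tree depth is log_6(60466176) = 10. At each level, the problem size is divided by 6, so it takes 10 divisions to reduce to a base case of size 1. The algorithm makes 2 recursive calls at each level.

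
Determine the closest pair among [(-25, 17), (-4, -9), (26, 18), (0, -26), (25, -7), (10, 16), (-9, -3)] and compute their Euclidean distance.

Computing all pairwise distances among 7 points:

d((-25, 17), (-4, -9)) = 33.4215
d((-25, 17), (26, 18)) = 51.0098
d((-25, 17), (0, -26)) = 49.7393
d((-25, 17), (25, -7)) = 55.4617
d((-25, 17), (10, 16)) = 35.0143
d((-25, 17), (-9, -3)) = 25.6125
d((-4, -9), (26, 18)) = 40.3609
d((-4, -9), (0, -26)) = 17.4642
d((-4, -9), (25, -7)) = 29.0689
d((-4, -9), (10, 16)) = 28.6531
d((-4, -9), (-9, -3)) = 7.8102 <-- minimum
d((26, 18), (0, -26)) = 51.1077
d((26, 18), (25, -7)) = 25.02
d((26, 18), (10, 16)) = 16.1245
d((26, 18), (-9, -3)) = 40.8167
d((0, -26), (25, -7)) = 31.4006
d((0, -26), (10, 16)) = 43.1741
d((0, -26), (-9, -3)) = 24.6982
d((25, -7), (10, 16)) = 27.4591
d((25, -7), (-9, -3)) = 34.2345
d((10, 16), (-9, -3)) = 26.8701

Closest pair: (-4, -9) and (-9, -3) with distance 7.8102

The closest pair is (-4, -9) and (-9, -3) with Euclidean distance 7.8102. For 7 points, brute-force pairwise comparison is shown above. For large n, the divide-and-conquer algorithm (sort by x, recurse on halves, check the dividing strip) achieves O(n log n).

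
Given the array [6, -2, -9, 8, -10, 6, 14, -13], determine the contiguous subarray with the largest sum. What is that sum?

Using Kadane's algorithm on [6, -2, -9, 8, -10, 6, 14, -13]:

Scanning through the array:
Position 1 (value -2): max_ending_here = 4, max_so_far = 6
Position 2 (value -9): max_ending_here = -5, max_so_far = 6
Position 3 (value 8): max_ending_here = 8, max_so_far = 8
Position 4 (value -10): max_ending_here = -2, max_so_far = 8
Position 5 (value 6): max_ending_here = 6, max_so_far = 8
Position 6 (value 14): max_ending_here = 20, max_so_far = 20
Position 7 (value -13): max_ending_here = 7, max_so_far = 20

Maximum subarray: [6, 14]
Maximum sum: 20

The maximum subarray is [6, 14] with sum 20. This subarray runs from index 5 to index 6.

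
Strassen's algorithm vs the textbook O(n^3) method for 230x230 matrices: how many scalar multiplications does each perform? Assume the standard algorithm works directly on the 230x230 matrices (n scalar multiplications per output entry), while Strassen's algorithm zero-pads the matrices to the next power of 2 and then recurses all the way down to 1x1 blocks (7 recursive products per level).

Matrix multiplication for 230x230 matrices:

Strassen's algorithm requires power-of-2 dimensions. Pad 230x230 to 256x256 (next power of 2).

Standard algorithm: 230^3 = 12167000 multiplications
Strassen's algorithm: 7^(log2(256)) = 7^8 = 5764801 multiplications
Savings: 12167000 - 5764801 = 6402199 multiplications

Standard: 12167000 multiplications (230^3). Strassen: 5764801 multiplications (7^8, after padding to 256x256). Strassen reduces 8 recursive multiplications to 7 at each level.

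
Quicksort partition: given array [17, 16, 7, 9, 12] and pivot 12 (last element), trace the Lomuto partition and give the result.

Lomuto partition with pivot = 12:

Initial array: [17, 16, 7, 9, 12]

arr[0]=17 > 12: no swap
arr[1]=16 > 12: no swap
arr[2]=7 <= 12: swap with position 0, array becomes [7, 16, 17, 9, 12]
arr[3]=9 <= 12: swap with position 1, array becomes [7, 9, 17, 16, 12]

Place pivot at position 2: [7, 9, 12, 16, 17]
Pivot position: 2

After partitioning with pivot 12, the array becomes [7, 9, 12, 16, 17]. The pivot is placed at index 2. All elements to the left of the pivot are <= 12, and all elements to the right are > 12.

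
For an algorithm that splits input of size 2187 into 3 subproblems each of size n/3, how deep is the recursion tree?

For divide and conquer with division factor 3:

Problem sizes at each level:
Level 0: 2187
Level 1: 729
Level 2: 243
Level 3: 81
Level 4: 27
Level 5: 9
Level 6: 3
Level 7: 1

The root is level 0 and the size-1 base case is level 7 (the tree spans levels 0 through 7, i.e. 8 levels counting the root), so the depth is the number of divisions: log_3(2187) = 7

The recursion tree depth is log_3(2187) = 7. At each level, the problem size is divided by 3, so it takes 7 divisions to reduce to a base case of size 1. The algorithm makes 3 recursive calls at each level.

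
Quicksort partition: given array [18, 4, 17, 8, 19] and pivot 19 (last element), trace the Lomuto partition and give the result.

Lomuto partition with pivot = 19:

Initial array: [18, 4, 17, 8, 19]

arr[0]=18 <= 19: swap with position 0, array becomes [18, 4, 17, 8, 19]
arr[1]=4 <= 19: swap with position 1, array becomes [18, 4, 17, 8, 19]
arr[2]=17 <= 19: swap with position 2, array becomes [18, 4, 17, 8, 19]
arr[3]=8 <= 19: swap with position 3, array becomes [18, 4, 17, 8, 19]

Place pivot at position 4: [18, 4, 17, 8, 19]
Pivot position: 4

After partitioning with pivot 19, the array becomes [18, 4, 17, 8, 19]. The pivot is placed at index 4. All elements to the left of the pivot are <= 19, and all elements to the right are > 19.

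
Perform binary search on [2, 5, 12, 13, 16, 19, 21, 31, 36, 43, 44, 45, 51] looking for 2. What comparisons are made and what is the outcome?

Binary search for 2 in [2, 5, 12, 13, 16, 19, 21, 31, 36, 43, 44, 45, 51]:

lo=0, hi=12, mid=6, arr[mid]=21 -> 21 > 2, search left half
lo=0, hi=5, mid=2, arr[mid]=12 -> 12 > 2, search left half
lo=0, hi=1, mid=0, arr[mid]=2 -> Found target at index 0!

Binary search finds 2 at index 0 after 3 comparisons. The search repeatedly halves the search space by comparing with the middle element.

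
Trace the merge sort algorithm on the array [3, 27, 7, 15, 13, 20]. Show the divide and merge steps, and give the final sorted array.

Merge sort trace:

Split: [3, 27, 7, 15, 13, 20] -> [3, 27, 7] and [15, 13, 20]
  Split: [3, 27, 7] -> [3] and [27, 7]
    Split: [27, 7] -> [27] and [7]
    Merge: [27] + [7] -> [7, 27]
  Merge: [3] + [7, 27] -> [3, 7, 27]
  Split: [15, 13, 20] -> [15] and [13, 20]
    Split: [13, 20] -> [13] and [20]
    Merge: [13] + [20] -> [13, 20]
  Merge: [15] + [13, 20] -> [13, 15, 20]
Merge: [3, 7, 27] + [13, 15, 20] -> [3, 7, 13, 15, 20, 27]

Final sorted array: [3, 7, 13, 15, 20, 27]

The merge sort proceeds by recursively splitting the array and merging sorted halves.
After all merges, the sorted array is [3, 7, 13, 15, 20, 27].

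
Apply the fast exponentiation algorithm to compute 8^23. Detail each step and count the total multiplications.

Computing 8^23 by squaring (build up from 8^1; each line after the first costs one multiplication):

8^1 = 8
8^2 = (8^1)^2 = 8^2 = 64
8^4 = (8^2)^2 = 64^2 = 4096
8^5 = 8 * 8^4 = 8 * 4096 = 32768
8^10 = (8^5)^2 = 32768^2 = 1073741824
8^11 = 8 * 8^10 = 8 * 1073741824 = 8589934592
8^22 = (8^11)^2 = 8589934592^2 = 73786976294838206464
8^23 = 8 * 8^22 = 8 * 73786976294838206464 = 590295810358705651712

Result: 590295810358705651712
Multiplications needed: 7 (7 lines after 8^1)

8^23 = 590295810358705651712. Using exponentiation by squaring, this requires 7 multiplications. The key idea: if the exponent is even, square the half-power; if odd, multiply by the base once.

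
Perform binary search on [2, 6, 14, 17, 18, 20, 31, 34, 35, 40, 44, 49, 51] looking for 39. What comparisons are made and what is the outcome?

Binary search for 39 in [2, 6, 14, 17, 18, 20, 31, 34, 35, 40, 44, 49, 51]:

lo=0, hi=12, mid=6, arr[mid]=31 -> 31 < 39, search right half
lo=7, hi=12, mid=9, arr[mid]=40 -> 40 > 39, search left half
lo=7, hi=8, mid=7, arr[mid]=34 -> 34 < 39, search right half
lo=8, hi=8, mid=8, arr[mid]=35 -> 35 < 39, search right half
lo=9 > hi=8, target 39 not found

Binary search determines that 39 is not in the array after 4 comparisons. The search space was exhausted without finding the target.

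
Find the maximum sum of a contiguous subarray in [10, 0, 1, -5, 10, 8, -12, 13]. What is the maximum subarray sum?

Using Kadane's algorithm on [10, 0, 1, -5, 10, 8, -12, 13]:

Scanning through the array:
Position 1 (value 0): max_ending_here = 10, max_so_far = 10
Position 2 (value 1): max_ending_here = 11, max_so_far = 11
Position 3 (value -5): max_ending_here = 6, max_so_far = 11
Position 4 (value 10): max_ending_here = 16, max_so_far = 16
Position 5 (value 8): max_ending_here = 24, max_so_far = 24
Position 6 (value -12): max_ending_here = 12, max_so_far = 24
Position 7 (value 13): max_ending_here = 25, max_so_far = 25

Maximum subarray: [10, 0, 1, -5, 10, 8, -12, 13]
Maximum sum: 25

The maximum subarray is [10, 0, 1, -5, 10, 8, -12, 13] with sum 25. This subarray runs from index 0 to index 7.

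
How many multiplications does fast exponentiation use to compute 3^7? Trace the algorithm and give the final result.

Computing 3^7 by squaring (build up from 3^1; each line after the first costs one multiplication):

3^1 = 3
3^2 = (3^1)^2 = 3^2 = 9
3^3 = 3 * 3^2 = 3 * 9 = 27
3^6 = (3^3)^2 = 27^2 = 729
3^7 = 3 * 3^6 = 3 * 729 = 2187

Result: 2187
Multiplications needed: 4 (4 lines after 3^1)

3^7 = 2187. Using exponentiation by squaring, this requires 4 multiplications. The key idea: if the exponent is even, square the half-power; if odd, multiply by the base once.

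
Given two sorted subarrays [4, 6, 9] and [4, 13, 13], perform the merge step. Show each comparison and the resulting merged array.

Merging process:

Compare 4 vs 4: take 4 from left. Merged: [4]
Compare 6 vs 4: take 4 from right. Merged: [4, 4]
Compare 6 vs 13: take 6 from left. Merged: [4, 4, 6]
Compare 9 vs 13: take 9 from left. Merged: [4, 4, 6, 9]
Append remaining from right: [13, 13]. Merged: [4, 4, 6, 9, 13, 13]

Final merged array: [4, 4, 6, 9, 13, 13]
Total comparisons: 4

The merged array is [4, 4, 6, 9, 13, 13], requiring 4 comparisons. The merge step runs in O(n) time where n is the total number of elements.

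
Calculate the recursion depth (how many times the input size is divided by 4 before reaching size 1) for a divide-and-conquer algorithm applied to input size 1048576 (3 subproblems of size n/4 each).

For divide and conquer with division factor 4:

Problem sizes at each level:
Level 0: 1048576
Level 1: 262144
Level 2: 65536
Level 3: 16384
Level 4: 4096
Level 5: 1024
Level 6: 256
Level 7: 64
Level 8: 16
Level 9: 4
Level 10: 1

The root is level 0 and the size-1 base case is level 10 (the tree spans levels 0 through 10, i.e. 11 levels counting the root), so the depth is the number of divisions: log_4(1048576) = 10

The recursion tree depth is log_4(1048576) = 10. At each level, the problem size is divided by 4, so it takes 10 divisions to reduce to a base case of size 1. The algorithm makes 3 recursive calls at each level.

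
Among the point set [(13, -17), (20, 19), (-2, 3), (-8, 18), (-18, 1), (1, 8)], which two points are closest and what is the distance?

Computing all pairwise distances among 6 points:

d((13, -17), (20, 19)) = 36.6742
d((13, -17), (-2, 3)) = 25.0
d((13, -17), (-8, 18)) = 40.8167
d((13, -17), (-18, 1)) = 35.8469
d((13, -17), (1, 8)) = 27.7308
d((20, 19), (-2, 3)) = 27.2029
d((20, 19), (-8, 18)) = 28.0179
d((20, 19), (-18, 1)) = 42.0476
d((20, 19), (1, 8)) = 21.9545
d((-2, 3), (-8, 18)) = 16.1555
d((-2, 3), (-18, 1)) = 16.1245
d((-2, 3), (1, 8)) = 5.831 <-- minimum
d((-8, 18), (-18, 1)) = 19.7231
d((-8, 18), (1, 8)) = 13.4536
d((-18, 1), (1, 8)) = 20.2485

Closest pair: (-2, 3) and (1, 8) with distance 5.831

The closest pair is (-2, 3) and (1, 8) with Euclidean distance 5.831. For 6 points, brute-force pairwise comparison is shown above. For large n, the divide-and-conquer algorithm (sort by x, recurse on halves, check the dividing strip) achieves O(n log n).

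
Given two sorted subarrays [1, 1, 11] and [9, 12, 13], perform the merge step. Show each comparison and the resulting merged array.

Merging process:

Compare 1 vs 9: take 1 from left. Merged: [1]
Compare 1 vs 9: take 1 from left. Merged: [1, 1]
Compare 11 vs 9: take 9 from right. Merged: [1, 1, 9]
Compare 11 vs 12: take 11 from left. Merged: [1, 1, 9, 11]
Append remaining from right: [12, 13]. Merged: [1, 1, 9, 11, 12, 13]

Final merged array: [1, 1, 9, 11, 12, 13]
Total comparisons: 4

The merged array is [1, 1, 9, 11, 12, 13], requiring 4 comparisons. The merge step runs in O(n) time where n is the total number of elements.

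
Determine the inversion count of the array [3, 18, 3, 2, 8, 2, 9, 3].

Finding inversions in [3, 18, 3, 2, 8, 2, 9, 3]:

(0, 3): arr[0]=3 > arr[3]=2
(0, 5): arr[0]=3 > arr[5]=2
(1, 2): arr[1]=18 > arr[2]=3
(1, 3): arr[1]=18 > arr[3]=2
(1, 4): arr[1]=18 > arr[4]=8
(1, 5): arr[1]=18 > arr[5]=2
(1, 6): arr[1]=18 > arr[6]=9
(1, 7): arr[1]=18 > arr[7]=3
(2, 3): arr[2]=3 > arr[3]=2
(2, 5): arr[2]=3 > arr[5]=2
(4, 5): arr[4]=8 > arr[5]=2
(4, 7): arr[4]=8 > arr[7]=3
(6, 7): arr[6]=9 > arr[7]=3

Total inversions: 13

The array has 13 inversion(s): (0,3), (0,5), (1,2), (1,3), (1,4), (1,5), (1,6), (1,7), (2,3), (2,5), (4,5), (4,7), (6,7). Each pair (i,j) satisfies i < j and arr[i] > arr[j].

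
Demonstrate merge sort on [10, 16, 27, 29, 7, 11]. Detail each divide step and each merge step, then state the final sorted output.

Merge sort trace:

Split: [10, 16, 27, 29, 7, 11] -> [10, 16, 27] and [29, 7, 11]
  Split: [10, 16, 27] -> [10] and [16, 27]
    Split: [16, 27] -> [16] and [27]
    Merge: [16] + [27] -> [16, 27]
  Merge: [10] + [16, 27] -> [10, 16, 27]
  Split: [29, 7, 11] -> [29] and [7, 11]
    Split: [7, 11] -> [7] and [11]
    Merge: [7] + [11] -> [7, 11]
  Merge: [29] + [7, 11] -> [7, 11, 29]
Merge: [10, 16, 27] + [7, 11, 29] -> [7, 10, 11, 16, 27, 29]

Final sorted array: [7, 10, 11, 16, 27, 29]

The merge sort proceeds by recursively splitting the array and merging sorted halves.
After all merges, the sorted array is [7, 10, 11, 16, 27, 29].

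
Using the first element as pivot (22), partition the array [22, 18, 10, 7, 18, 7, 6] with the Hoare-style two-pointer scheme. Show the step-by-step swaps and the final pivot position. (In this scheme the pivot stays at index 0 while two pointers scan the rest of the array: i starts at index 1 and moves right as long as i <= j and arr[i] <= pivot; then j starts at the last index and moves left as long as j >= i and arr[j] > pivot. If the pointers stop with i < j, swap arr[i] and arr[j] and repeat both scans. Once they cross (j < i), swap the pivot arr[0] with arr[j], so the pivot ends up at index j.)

Hoare-style two-pointer partition with pivot = 22:

Initial array: [22, 18, 10, 7, 18, 7, 6]

Pointers start at i = 1, j = 6.
i ends at 7, j ends at 6: the pointers have crossed (j < i), so scanning stops.

Swap pivot arr[0] with arr[6] to place pivot at position 6: [6, 18, 10, 7, 18, 7, 22]
Pivot position: 6

After partitioning with pivot 22, the array becomes [6, 18, 10, 7, 18, 7, 22]. The pivot is placed at index 6. All elements to the left of the pivot are <= 22, and all elements to the right are > 22.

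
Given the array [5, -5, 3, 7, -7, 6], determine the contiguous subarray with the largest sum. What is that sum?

Using Kadane's algorithm on [5, -5, 3, 7, -7, 6]:

Scanning through the array:
Position 1 (value -5): max_ending_here = 0, max_so_far = 5
Position 2 (value 3): max_ending_here = 3, max_so_far = 5
Position 3 (value 7): max_ending_here = 10, max_so_far = 10
Position 4 (value -7): max_ending_here = 3, max_so_far = 10
Position 5 (value 6): max_ending_here = 9, max_so_far = 10

Maximum subarray: [5, -5, 3, 7]
Maximum sum: 10

The maximum subarray is [5, -5, 3, 7] with sum 10. This subarray runs from index 0 to index 3.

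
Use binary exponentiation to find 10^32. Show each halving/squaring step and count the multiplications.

Computing 10^32 by squaring (build up from 10^1; each line after the first costs one multiplication):

10^1 = 10
10^2 = (10^1)^2 = 10^2 = 100
10^4 = (10^2)^2 = 100^2 = 10000
10^8 = (10^4)^2 = 10000^2 = 100000000
10^16 = (10^8)^2 = 100000000^2 = 10000000000000000
10^32 = (10^16)^2 = 10000000000000000^2 = 100000000000000000000000000000000

Result: 100000000000000000000000000000000
Multiplications needed: 5 (5 lines after 10^1)

10^32 = 100000000000000000000000000000000. Using exponentiation by squaring, this requires 5 multiplications. The key idea: if the exponent is even, square the half-power; if odd, multiply by the base once.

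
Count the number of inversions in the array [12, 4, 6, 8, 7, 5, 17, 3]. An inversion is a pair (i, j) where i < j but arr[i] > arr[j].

Finding inversions in [12, 4, 6, 8, 7, 5, 17, 3]:

(0, 1): arr[0]=12 > arr[1]=4
(0, 2): arr[0]=12 > arr[2]=6
(0, 3): arr[0]=12 > arr[3]=8
(0, 4): arr[0]=12 > arr[4]=7
(0, 5): arr[0]=12 > arr[5]=5
(0, 7): arr[0]=12 > arr[7]=3
(1, 7): arr[1]=4 > arr[7]=3
(2, 5): arr[2]=6 > arr[5]=5
(2, 7): arr[2]=6 > arr[7]=3
(3, 4): arr[3]=8 > arr[4]=7
(3, 5): arr[3]=8 > arr[5]=5
(3, 7): arr[3]=8 > arr[7]=3
(4, 5): arr[4]=7 > arr[5]=5
(4, 7): arr[4]=7 > arr[7]=3
(5, 7): arr[5]=5 > arr[7]=3
(6, 7): arr[6]=17 > arr[7]=3

Total inversions: 16

The array has 16 inversion(s): (0,1), (0,2), (0,3), (0,4), (0,5), (0,7), (1,7), (2,5), (2,7), (3,4), (3,5), (3,7), (4,5), (4,7), (5,7), (6,7). Each pair (i,j) satisfies i < j and arr[i] > arr[j].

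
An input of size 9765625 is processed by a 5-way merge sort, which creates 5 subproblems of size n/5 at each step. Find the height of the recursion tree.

For divide and conquer with division factor 5:

Problem sizes at each level:
Level 0: 9765625
Level 1: 1953125
Level 2: 390625
Level 3: 78125
Level 4: 15625
Level 5: 3125
Level 6: 625
Level 7: 125
Level 8: 25
Level 9: 5
Level 10: 1

The root is level 0 and the size-1 base case is level 10 (the tree spans levels 0 through 10, i.e. 11 levels counting the root), so the depth is the number of divisions: log_5(9765625) = 10

The recursion tree depth is log_5(9765625) = 10. At each level, the problem size is divided by 5, so it takes 10 divisions to reduce to a base case of size 1. The algorithm makes 5 recursive calls at each level.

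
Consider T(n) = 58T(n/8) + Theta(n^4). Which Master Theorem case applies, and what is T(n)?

Master Theorem for T(n) = 58T(n/8) + O(n^4):

a = 58, b = 8, c = 4
log_b(a) = log_8(58) = 1.9527

Case 3: c = 4 > log_8(58) = 1.9527
T(n) = O(n^4) = O(n^4)

For T(n) = 58T(n/8) + O(n^4): log_8(58) = 1.9527. This is Case 3 of the Master Theorem (c > log_b(a), work dominated by root), giving O(n^4).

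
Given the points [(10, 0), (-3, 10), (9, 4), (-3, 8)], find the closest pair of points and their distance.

Computing all pairwise distances among 4 points:

d((10, 0), (-3, 10)) = 16.4012
d((10, 0), (9, 4)) = 4.1231
d((10, 0), (-3, 8)) = 15.2643
d((-3, 10), (9, 4)) = 13.4164
d((-3, 10), (-3, 8)) = 2.0 <-- minimum
d((9, 4), (-3, 8)) = 12.6491

Closest pair: (-3, 10) and (-3, 8) with distance 2.0

The closest pair is (-3, 10) and (-3, 8) with Euclidean distance 2.0. For 4 points, brute-force pairwise comparison is shown above. For large n, the divide-and-conquer algorithm (sort by x, recurse on halves, check the dividing strip) achieves O(n log n).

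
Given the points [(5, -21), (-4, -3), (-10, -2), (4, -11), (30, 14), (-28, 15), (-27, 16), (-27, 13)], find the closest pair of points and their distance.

Computing all pairwise distances among 8 points:

d((5, -21), (-4, -3)) = 20.1246
d((5, -21), (-10, -2)) = 24.2074
d((5, -21), (4, -11)) = 10.0499
d((5, -21), (30, 14)) = 43.0116
d((5, -21), (-28, 15)) = 48.8365
d((5, -21), (-27, 16)) = 48.9183
d((5, -21), (-27, 13)) = 46.6905
d((-4, -3), (-10, -2)) = 6.0828
d((-4, -3), (4, -11)) = 11.3137
d((-4, -3), (30, 14)) = 38.0132
d((-4, -3), (-28, 15)) = 30.0
d((-4, -3), (-27, 16)) = 29.8329
d((-4, -3), (-27, 13)) = 28.0179
d((-10, -2), (4, -11)) = 16.6433
d((-10, -2), (30, 14)) = 43.0813
d((-10, -2), (-28, 15)) = 24.7588
d((-10, -2), (-27, 16)) = 24.7588
d((-10, -2), (-27, 13)) = 22.6716
d((4, -11), (30, 14)) = 36.0694
d((4, -11), (-28, 15)) = 41.2311
d((4, -11), (-27, 16)) = 41.1096
d((4, -11), (-27, 13)) = 39.2046
d((30, 14), (-28, 15)) = 58.0086
d((30, 14), (-27, 16)) = 57.0351
d((30, 14), (-27, 13)) = 57.0088
d((-28, 15), (-27, 16)) = 1.4142 <-- minimum
d((-28, 15), (-27, 13)) = 2.2361
d((-27, 16), (-27, 13)) = 3.0

Closest pair: (-28, 15) and (-27, 16) with distance 1.4142

The closest pair is (-28, 15) and (-27, 16) with Euclidean distance 1.4142. For 8 points, brute-force pairwise comparison is shown above. For large n, the divide-and-conquer algorithm (sort by x, recurse on halves, check the dividing strip) achieves O(n log n).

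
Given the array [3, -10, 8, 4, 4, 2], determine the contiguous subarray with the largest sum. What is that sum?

Using Kadane's algorithm on [3, -10, 8, 4, 4, 2]:

Scanning through the array:
Position 1 (value -10): max_ending_here = -7, max_so_far = 3
Position 2 (value 8): max_ending_here = 8, max_so_far = 8
Position 3 (value 4): max_ending_here = 12, max_so_far = 12
Position 4 (value 4): max_ending_here = 16, max_so_far = 16
Position 5 (value 2): max_ending_here = 18, max_so_far = 18

Maximum subarray: [8, 4, 4, 2]
Maximum sum: 18

The maximum subarray is [8, 4, 4, 2] with sum 18. This subarray runs from index 2 to index 5.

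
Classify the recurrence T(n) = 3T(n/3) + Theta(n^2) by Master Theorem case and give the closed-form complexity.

Master Theorem for T(n) = 3T(n/3) + O(n^2):

a = 3, b = 3, c = 2
log_b(a) = log_3(3) = 1.0000

Case 3: c = 2 > log_3(3) = 1.0000
T(n) = O(n^2) = O(n^2)

For T(n) = 3T(n/3) + O(n^2): log_3(3) = 1.0000. This is Case 3 of the Master Theorem (c > log_b(a), work dominated by root), giving O(n^2).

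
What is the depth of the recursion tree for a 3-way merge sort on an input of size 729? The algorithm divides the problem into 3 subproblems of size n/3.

For divide and conquer with division factor 3:

Problem sizes at each level:
Level 0: 729
Level 1: 243
Level 2: 81
Level 3: 27
Level 4: 9
Level 5: 3
Level 6: 1

The root is level 0 and the size-1 base case is level 6 (the tree spans levels 0 through 6, i.e. 7 levels counting the root), so the depth is the number of divisions: log_3(729) = 6

The recursion tree depth is log_3(729) = 6. At each level, the problem size is divided by 3, so it takes 6 divisions to reduce to a base case of size 1. The algorithm makes 3 recursive calls at each level.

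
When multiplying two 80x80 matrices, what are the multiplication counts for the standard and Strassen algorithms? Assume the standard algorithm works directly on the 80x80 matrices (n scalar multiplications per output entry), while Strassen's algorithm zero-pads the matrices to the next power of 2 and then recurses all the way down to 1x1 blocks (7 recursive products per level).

Matrix multiplication for 80x80 matrices:

Strassen's algorithm requires power-of-2 dimensions. Pad 80x80 to 128x128 (next power of 2).

Standard algorithm: 80^3 = 512000 multiplications
Strassen's algorithm: 7^(log2(128)) = 7^7 = 823543 multiplications
Difference: 512000 - 823543 = -311543 (Strassen uses MORE here due to padding overhead — for small or just-over-power-of-2 n, padding can outweigh the per-level savings)

Standard: 512000 multiplications (80^3). Strassen: 823543 multiplications (7^7, after padding to 128x128). Strassen reduces 8 recursive multiplications to 7 at each level.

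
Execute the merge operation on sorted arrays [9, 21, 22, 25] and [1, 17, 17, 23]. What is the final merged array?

Merging process:

Compare 9 vs 1: take 1 from right. Merged: [1]
Compare 9 vs 17: take 9 from left. Merged: [1, 9]
Compare 21 vs 17: take 17 from right. Merged: [1, 9, 17]
Compare 21 vs 17: take 17 from right. Merged: [1, 9, 17, 17]
Compare 21 vs 23: take 21 from left. Merged: [1, 9, 17, 17, 21]
Compare 22 vs 23: take 22 from left. Merged: [1, 9, 17, 17, 21, 22]
Compare 25 vs 23: take 23 from right. Merged: [1, 9, 17, 17, 21, 22, 23]
Append remaining from left: [25]. Merged: [1, 9, 17, 17, 21, 22, 23, 25]

Final merged array: [1, 9, 17, 17, 21, 22, 23, 25]
Total comparisons: 7

The merged array is [1, 9, 17, 17, 21, 22, 23, 25], requiring 7 comparisons. The merge step runs in O(n) time where n is the total number of elements.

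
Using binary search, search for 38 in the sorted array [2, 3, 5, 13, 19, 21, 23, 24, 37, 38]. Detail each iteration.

Binary search for 38 in [2, 3, 5, 13, 19, 21, 23, 24, 37, 38]:

lo=0, hi=9, mid=4, arr[mid]=19 -> 19 < 38, search right half
lo=5, hi=9, mid=7, arr[mid]=24 -> 24 < 38, search right half
lo=8, hi=9, mid=8, arr[mid]=37 -> 37 < 38, search right half
lo=9, hi=9, mid=9, arr[mid]=38 -> Found target at index 9!

Binary search finds 38 at index 9 after 4 comparisons. The search repeatedly halves the search space by comparing with the middle element.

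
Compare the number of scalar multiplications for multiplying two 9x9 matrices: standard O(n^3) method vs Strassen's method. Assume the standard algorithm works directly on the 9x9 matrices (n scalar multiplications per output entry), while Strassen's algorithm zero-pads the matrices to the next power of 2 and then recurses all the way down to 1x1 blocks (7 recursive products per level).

Matrix multiplication for 9x9 matrices:

Strassen's algorithm requires power-of-2 dimensions. Pad 9x9 to 16x16 (next power of 2).

Standard algorithm: 9^3 = 729 multiplications
Strassen's algorithm: 7^(log2(16)) = 7^4 = 2401 multiplications
Difference: 729 - 2401 = -1672 (Strassen uses MORE here due to padding overhead — for small or just-over-power-of-2 n, padding can outweigh the per-level savings)

Standard: 729 multiplications (9^3). Strassen: 2401 multiplications (7^4, after padding to 16x16). Strassen reduces 8 recursive multiplications to 7 at each level.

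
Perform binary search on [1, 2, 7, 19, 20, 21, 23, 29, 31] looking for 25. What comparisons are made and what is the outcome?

Binary search for 25 in [1, 2, 7, 19, 20, 21, 23, 29, 31]:

lo=0, hi=8, mid=4, arr[mid]=20 -> 20 < 25, search right half
lo=5, hi=8, mid=6, arr[mid]=23 -> 23 < 25, search right half
lo=7, hi=8, mid=7, arr[mid]=29 -> 29 > 25, search left half
lo=7 > hi=6, target 25 not found

Binary search determines that 25 is not in the array after 3 comparisons. The search space was exhausted without finding the target.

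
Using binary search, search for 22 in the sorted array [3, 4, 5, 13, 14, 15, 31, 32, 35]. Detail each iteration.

Binary search for 22 in [3, 4, 5, 13, 14, 15, 31, 32, 35]:

lo=0, hi=8, mid=4, arr[mid]=14 -> 14 < 22, search right half
lo=5, hi=8, mid=6, arr[mid]=31 -> 31 > 22, search left half
lo=5, hi=5, mid=5, arr[mid]=15 -> 15 < 22, search right half
lo=6 > hi=5, target 22 not found

Binary search determines that 22 is not in the array after 3 comparisons. The search space was exhausted without finding the target.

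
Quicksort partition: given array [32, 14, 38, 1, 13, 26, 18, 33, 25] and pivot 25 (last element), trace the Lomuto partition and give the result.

Lomuto partition with pivot = 25:

Initial array: [32, 14, 38, 1, 13, 26, 18, 33, 25]

arr[0]=32 > 25: no swap
arr[1]=14 <= 25: swap with position 0, array becomes [14, 32, 38, 1, 13, 26, 18, 33, 25]
arr[2]=38 > 25: no swap
arr[3]=1 <= 25: swap with position 1, array becomes [14, 1, 38, 32, 13, 26, 18, 33, 25]
arr[4]=13 <= 25: swap with position 2, array becomes [14, 1, 13, 32, 38, 26, 18, 33, 25]
arr[5]=26 > 25: no swap
arr[6]=18 <= 25: swap with position 3, array becomes [14, 1, 13, 18, 38, 26, 32, 33, 25]
arr[7]=33 > 25: no swap

Place pivot at position 4: [14, 1, 13, 18, 25, 26, 32, 33, 38]
Pivot position: 4

After partitioning with pivot 25, the array becomes [14, 1, 13, 18, 25, 26, 32, 33, 38]. The pivot is placed at index 4. All elements to the left of the pivot are <= 25, and all elements to the right are > 25.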